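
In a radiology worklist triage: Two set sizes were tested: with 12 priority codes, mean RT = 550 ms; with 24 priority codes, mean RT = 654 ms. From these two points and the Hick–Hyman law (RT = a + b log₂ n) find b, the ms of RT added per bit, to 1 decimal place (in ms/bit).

104.0 ms/bit

The slope on a log₂ axis is (654 − 550) / (4.5850 − 3.5850) = 104.000 ms/bit.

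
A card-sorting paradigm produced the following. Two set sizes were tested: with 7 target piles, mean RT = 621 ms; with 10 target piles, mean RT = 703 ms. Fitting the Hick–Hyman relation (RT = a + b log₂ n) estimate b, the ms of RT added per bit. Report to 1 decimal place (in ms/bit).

b = (RT₂ − RT₁)/(log₂ n₂ − log₂ n₁) = (703 − 621)/(3.3219 − 2.8074) = 159.355 ms/bit.

159.4 ms/bit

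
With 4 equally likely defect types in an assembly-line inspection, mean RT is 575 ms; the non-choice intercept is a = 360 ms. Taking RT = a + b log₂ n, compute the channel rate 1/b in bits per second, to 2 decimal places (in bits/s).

Choice component = 575 − 360 = 215 ms over log₂(4) = 2 bits.
b = 215 / 2 = 107.500 ms/bit, so 1/b = 9.302 bits/s.

9.30 bits/s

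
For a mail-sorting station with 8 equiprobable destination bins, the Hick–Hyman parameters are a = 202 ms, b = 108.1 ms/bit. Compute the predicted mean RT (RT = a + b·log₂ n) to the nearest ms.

526 ms

log₂(8) = 3 bits, so RT = 202 + 108.1 × 3 ≈ 526.300 ms.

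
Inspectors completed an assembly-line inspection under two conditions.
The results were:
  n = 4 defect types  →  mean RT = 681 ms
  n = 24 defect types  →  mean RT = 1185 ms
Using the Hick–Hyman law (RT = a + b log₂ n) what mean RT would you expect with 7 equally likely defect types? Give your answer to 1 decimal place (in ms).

Fit slope and intercept:
  b = (1185 − 681) / (log₂ 24 − log₂ 4) = 504 / (4.5850 − 2) = 194.974 ms/bit
  a = 681 − 194.974 × 2 = 291.052 ms
Then RT(7) = 291.052 + 194.974 × log₂ 7 = 291.052 + 194.974 × 2.8074 ≈ 838.413 ms.

838.4 ms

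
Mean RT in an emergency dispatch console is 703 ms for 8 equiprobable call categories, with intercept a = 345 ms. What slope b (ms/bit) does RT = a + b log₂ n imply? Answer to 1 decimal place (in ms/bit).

119.3 ms/bit

log₂(8) = 3 bits.
b = (RT − a)/log₂ n = (703 − 345) / 3 = 119.333 ms/bit.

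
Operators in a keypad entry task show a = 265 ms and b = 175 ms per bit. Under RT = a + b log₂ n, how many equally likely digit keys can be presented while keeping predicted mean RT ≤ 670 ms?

4

175·log₂ n ≤ 670 − 265 = 405, giving log₂ n ≤ 2.3143 and n ≤ 4.974. The largest whole number is 4.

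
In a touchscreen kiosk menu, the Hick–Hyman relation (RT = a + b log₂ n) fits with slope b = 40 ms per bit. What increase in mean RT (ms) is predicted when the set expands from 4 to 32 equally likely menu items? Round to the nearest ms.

Only the slope matters, since a is common to both: ΔRT = b·log₂(n₂/n₁).
log₂(32) − log₂(4) = log₂(32/4) = log₂(8) = 3.
ΔRT = 40 × 3.0000 = 120.000 ms.

120 ms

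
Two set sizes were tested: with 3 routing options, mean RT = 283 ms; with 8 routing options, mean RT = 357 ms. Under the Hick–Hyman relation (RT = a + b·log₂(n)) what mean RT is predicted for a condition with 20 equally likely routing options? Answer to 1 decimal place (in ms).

Fit slope and intercept:
  b = (357 − 283) / (log₂ 8 − log₂ 3) = 74 / (3 − 1.5850) = 52.295 ms/bit
  a = 283 − 52.295 × 1.5850 = 200.114 ms
Then RT(20) = 200.114 + 52.295 × log₂ 20 = 200.114 + 52.295 × 4.3219 ≈ 426.131 ms.

426.1 ms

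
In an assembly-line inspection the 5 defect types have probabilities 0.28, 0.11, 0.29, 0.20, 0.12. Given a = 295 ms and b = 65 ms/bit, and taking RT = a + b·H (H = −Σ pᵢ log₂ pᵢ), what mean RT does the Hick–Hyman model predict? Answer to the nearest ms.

439 ms

H = 0.28·log₂(1/0.28) + 0.11·log₂(1/0.11) + 0.29·log₂(1/0.29) + 0.20·log₂(1/0.20) + 0.12·log₂(1/0.12) = 2.2139 bits.
RT = 295 + 65 × 2.2139 = 438.90 ms.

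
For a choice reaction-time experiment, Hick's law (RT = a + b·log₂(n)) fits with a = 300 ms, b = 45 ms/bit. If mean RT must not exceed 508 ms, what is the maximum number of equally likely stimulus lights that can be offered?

24

Set 300 + 45·log₂ n ≤ 508 → log₂ n ≤ (508 − 300)/45 = 4.6222.
So n ≤ 2^4.6222 = 24.628; the largest integer n is 24.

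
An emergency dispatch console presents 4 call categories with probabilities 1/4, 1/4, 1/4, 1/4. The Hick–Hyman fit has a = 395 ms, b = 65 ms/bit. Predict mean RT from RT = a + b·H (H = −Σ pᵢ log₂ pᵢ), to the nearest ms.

525 ms

H = −Σ pᵢ log₂ pᵢ = 0.25·2 + 0.25·2 + 0.25·2 + 0.25·2 = 2.000 bits.
RT = 395 + 65 × 2.000 = 525.00 ms.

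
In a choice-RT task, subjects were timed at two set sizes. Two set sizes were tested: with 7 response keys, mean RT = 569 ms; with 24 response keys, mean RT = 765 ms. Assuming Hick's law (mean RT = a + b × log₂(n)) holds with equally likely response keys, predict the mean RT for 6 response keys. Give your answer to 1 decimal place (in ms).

544.5 ms

RT is linear in log₂ n, so two points fix the line:
  b = (765 − 569) / (log₂ 24 − log₂ 7) = 196 / (4.5850 − 2.8074) = 110.261 ms/bit
  a = 569 − 110.261 × 2.8074 = 259.459 ms
Then RT(6) = 259.459 + 110.261 × log₂ 6 = 259.459 + 110.261 × 2.5850 ≈ 544.479 ms.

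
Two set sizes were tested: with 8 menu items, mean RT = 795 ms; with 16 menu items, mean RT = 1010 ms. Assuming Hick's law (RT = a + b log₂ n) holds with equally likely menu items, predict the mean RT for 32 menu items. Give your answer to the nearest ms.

1225 ms

RT is linear in log₂ n, so two points fix the line:
  b = (1010 − 795) / (log₂ 16 − log₂ 8) = 215 / (4 − 3) = 215 ms/bit
  a = 795 − 215 × 3 = 150 ms
Then RT(32) = 150 + 215 × log₂ 32 = 150 + 215 × 5 ≈ 1225.000 ms.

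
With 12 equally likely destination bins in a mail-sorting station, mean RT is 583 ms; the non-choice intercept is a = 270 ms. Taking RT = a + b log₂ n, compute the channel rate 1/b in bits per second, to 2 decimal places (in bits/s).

11.45 bits/s

b = (583 − 270)/log₂ 12 = 313/3.5850 = 87.309 ms per bit = 0.08731 s/bit; the reciprocal is 11.454 bits/s.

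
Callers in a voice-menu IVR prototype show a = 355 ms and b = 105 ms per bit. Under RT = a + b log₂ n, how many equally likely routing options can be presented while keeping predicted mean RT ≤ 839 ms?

Information budget: (839 − 355)/105 = 4.6095 bits, so n ≤ 2^4.6095 = 24.412 → at most 24.

24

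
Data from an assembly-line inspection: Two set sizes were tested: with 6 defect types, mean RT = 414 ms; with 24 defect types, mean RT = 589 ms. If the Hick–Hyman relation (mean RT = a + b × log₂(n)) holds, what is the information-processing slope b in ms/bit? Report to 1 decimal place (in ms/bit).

87.5 ms/bit

b = (RT₂ − RT₁)/(log₂ n₂ − log₂ n₁) = (589 − 414)/(4.5850 − 2.5850) = 87.500 ms/bit.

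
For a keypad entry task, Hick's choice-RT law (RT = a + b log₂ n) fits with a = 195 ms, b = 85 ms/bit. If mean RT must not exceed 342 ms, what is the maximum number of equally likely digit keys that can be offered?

Set 195 + 85·log₂ n ≤ 342 → log₂ n ≤ (342 − 195)/85 = 1.7294.
So n ≤ 2^1.7294 = 3.316; the largest integer n is 3.

3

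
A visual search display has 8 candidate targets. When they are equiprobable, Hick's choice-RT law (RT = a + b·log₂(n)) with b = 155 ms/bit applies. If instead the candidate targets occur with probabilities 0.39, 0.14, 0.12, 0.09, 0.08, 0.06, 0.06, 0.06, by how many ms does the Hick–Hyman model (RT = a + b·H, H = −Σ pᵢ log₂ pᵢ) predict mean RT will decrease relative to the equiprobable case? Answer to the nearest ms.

The RT saving is b·ΔH. Equiprobable H₀ = log₂(8) = 3.0000 bits; with the given probabilities H = 2.6287 bits.
b·(H₀ − H) = 155 × (3.0000 − 2.6287) = 57.55 ms.

58 ms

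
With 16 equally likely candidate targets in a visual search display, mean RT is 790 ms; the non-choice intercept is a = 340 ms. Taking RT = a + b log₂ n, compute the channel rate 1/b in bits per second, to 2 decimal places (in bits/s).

8.89 bits/s

Choice component = 790 − 340 = 450 ms over log₂(16) = 4 bits.
b = 450 / 4 = 112.500 ms/bit, so 1/b = 8.889 bits/s.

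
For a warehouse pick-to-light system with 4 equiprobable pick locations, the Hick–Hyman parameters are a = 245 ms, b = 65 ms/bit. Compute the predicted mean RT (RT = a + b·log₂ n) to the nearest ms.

log₂(4) = 2 bits, so RT = 245 + 65 × 2 ≈ 375.000 ms.

375 ms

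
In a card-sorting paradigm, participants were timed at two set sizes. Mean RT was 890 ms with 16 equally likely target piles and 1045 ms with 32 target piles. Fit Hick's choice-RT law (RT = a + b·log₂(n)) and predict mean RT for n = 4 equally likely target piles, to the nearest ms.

Fit slope and intercept:
  b = (1045 − 890) / (log₂ 32 − log₂ 16) = 155 / (5 − 4) = 155 ms/bit
  a = 890 − 155 × 4 = 270 ms
Then RT(4) = 270 + 155 × log₂ 4 = 270 + 155 × 2 ≈ 580.000 ms.

580 ms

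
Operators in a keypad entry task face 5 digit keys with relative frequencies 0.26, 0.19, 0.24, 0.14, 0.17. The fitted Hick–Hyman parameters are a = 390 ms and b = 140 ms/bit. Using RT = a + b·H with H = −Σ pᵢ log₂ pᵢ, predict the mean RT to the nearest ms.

710 ms

H = 0.26·log₂(1/0.26) + 0.19·log₂(1/0.19) + 0.24·log₂(1/0.24) + 0.14·log₂(1/0.14) + 0.17·log₂(1/0.17) = 2.2863 bits.
RT = 390 + 140 × 2.2863 = 710.09 ms.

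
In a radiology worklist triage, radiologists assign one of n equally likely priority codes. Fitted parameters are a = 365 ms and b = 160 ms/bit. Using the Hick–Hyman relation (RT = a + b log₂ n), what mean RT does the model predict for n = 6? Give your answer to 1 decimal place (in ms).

log₂(6) = 2.5850 bits, so RT = 365 + 160 × 2.5850 ≈ 778.594 ms.

778.6 ms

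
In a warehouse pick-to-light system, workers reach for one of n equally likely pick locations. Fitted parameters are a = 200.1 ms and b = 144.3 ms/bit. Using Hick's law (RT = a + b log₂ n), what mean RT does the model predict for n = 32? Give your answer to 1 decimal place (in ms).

921.6 ms

log₂(32) = 5 bits, so RT = 200.1 + 144.3 × 5 ≈ 921.600 ms.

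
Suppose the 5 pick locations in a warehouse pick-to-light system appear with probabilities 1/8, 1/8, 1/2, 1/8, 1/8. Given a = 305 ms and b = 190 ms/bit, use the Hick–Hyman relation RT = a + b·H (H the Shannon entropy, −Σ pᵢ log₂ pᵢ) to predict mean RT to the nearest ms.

685 ms

Each term −pᵢ log₂ pᵢ: 0.125·3 + 0.125·3 + 0.5·1 + 0.125·3 + 0.125·3; summed, H = 2.000 bits.
Mean RT = a + bH = 305 + 190·2.000 = 685.00 ms.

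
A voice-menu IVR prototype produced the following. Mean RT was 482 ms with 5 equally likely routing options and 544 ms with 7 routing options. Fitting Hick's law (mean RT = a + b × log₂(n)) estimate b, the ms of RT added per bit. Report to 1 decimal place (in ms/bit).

127.7 ms/bit

The slope on a log₂ axis is (544 − 482) / (2.8074 − 2.3219) = 127.723 ms/bit.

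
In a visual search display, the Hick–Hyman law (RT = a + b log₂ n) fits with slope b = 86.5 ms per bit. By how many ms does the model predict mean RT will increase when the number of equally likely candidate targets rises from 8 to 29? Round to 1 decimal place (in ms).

160.7 ms

Only the slope matters, since a is common to both: ΔRT = b·log₂(n₂/n₁).
log₂(29) − log₂(8) = 4.8580 − 3 = 1.8580.
ΔRT = 86.5 × 1.8580 = 160.715 ms.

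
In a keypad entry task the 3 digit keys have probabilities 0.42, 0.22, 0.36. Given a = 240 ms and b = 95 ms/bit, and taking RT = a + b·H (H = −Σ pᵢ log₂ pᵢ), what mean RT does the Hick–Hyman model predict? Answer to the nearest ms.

386 ms

Entropy contributions −pᵢ log₂ pᵢ: 0.5256, 0.4806, 0.5306; sum H = 1.5368 bits.
RT = a + bH = 240 + 95·1.5368 = 386.00 ms.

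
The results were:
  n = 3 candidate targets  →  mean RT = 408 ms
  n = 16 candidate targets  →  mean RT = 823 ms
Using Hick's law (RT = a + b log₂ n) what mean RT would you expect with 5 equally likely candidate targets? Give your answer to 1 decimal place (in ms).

RT is linear in log₂ n, so two points fix the line:
  b = (823 − 408) / (log₂ 16 − log₂ 3) = 415 / (4 − 1.5850) = 171.840 ms/bit
  a = 408 − 171.840 × 1.5850 = 135.640 ms
Then RT(5) = 135.640 + 171.840 × log₂ 5 = 135.640 + 171.840 × 2.3219 ≈ 534.640 ms.

534.6 ms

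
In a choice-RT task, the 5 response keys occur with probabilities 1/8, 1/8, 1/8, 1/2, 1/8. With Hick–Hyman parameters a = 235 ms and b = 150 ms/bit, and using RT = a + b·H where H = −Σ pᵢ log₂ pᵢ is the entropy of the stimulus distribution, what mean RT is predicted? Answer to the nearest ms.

H = −Σ pᵢ log₂ pᵢ = 0.125·3 + 0.125·3 + 0.125·3 + 0.5·1 + 0.125·3 = 2.000 bits.
RT = 235 + 150 × 2.000 = 535.00 ms.

535 ms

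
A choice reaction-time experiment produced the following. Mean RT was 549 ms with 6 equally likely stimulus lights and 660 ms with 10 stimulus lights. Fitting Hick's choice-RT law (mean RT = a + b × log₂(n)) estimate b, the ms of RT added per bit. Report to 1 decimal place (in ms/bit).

150.6 ms/bit

b = (RT₂ − RT₁)/(log₂ n₂ − log₂ n₁) = (660 − 549)/(3.3219 − 2.5850) = 150.618 ms/bit.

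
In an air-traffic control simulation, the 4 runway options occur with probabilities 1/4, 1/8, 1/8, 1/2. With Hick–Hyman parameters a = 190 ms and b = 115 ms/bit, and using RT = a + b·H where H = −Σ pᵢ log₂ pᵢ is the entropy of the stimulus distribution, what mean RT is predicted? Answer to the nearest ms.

H = −Σ pᵢ log₂ pᵢ = 0.25·2 + 0.125·3 + 0.125·3 + 0.5·1 = 1.750 bits.
RT = 190 + 115 × 1.750 = 391.25 ms.

391 ms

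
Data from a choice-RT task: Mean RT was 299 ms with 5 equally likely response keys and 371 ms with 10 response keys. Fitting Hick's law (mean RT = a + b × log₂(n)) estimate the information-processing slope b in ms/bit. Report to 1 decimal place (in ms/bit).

b = (RT₂ − RT₁)/(log₂ n₂ − log₂ n₁) = (371 − 299)/(3.3219 − 2.3219) = 72.000 ms/bit.

72.0 ms/bit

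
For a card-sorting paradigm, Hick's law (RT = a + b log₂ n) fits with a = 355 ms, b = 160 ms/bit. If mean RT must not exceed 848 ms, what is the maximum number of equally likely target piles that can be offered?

160·log₂ n ≤ 848 − 355 = 493, giving log₂ n ≤ 3.0812 and n ≤ 8.463. The largest whole number is 8.

8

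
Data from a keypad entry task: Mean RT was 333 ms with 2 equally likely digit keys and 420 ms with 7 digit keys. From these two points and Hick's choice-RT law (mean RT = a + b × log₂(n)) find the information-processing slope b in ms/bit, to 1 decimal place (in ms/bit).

Slope: b = (420 − 333) / (log₂ 7 − log₂ 2) = 87/1.8074 = 48.137 ms/bit.

48.1 ms/bit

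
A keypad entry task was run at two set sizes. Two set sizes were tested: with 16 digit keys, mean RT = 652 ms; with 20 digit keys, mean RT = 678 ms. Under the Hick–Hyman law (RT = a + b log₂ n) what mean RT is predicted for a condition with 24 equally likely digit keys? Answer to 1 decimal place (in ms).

699.2 ms

Solve the two-equation system in a and b:
  b = (678 − 652) / (log₂ 20 − log₂ 16) = 26 / (4.3219 − 4) = 80.763 ms/bit
  a = 652 − 80.763 × 4 = 328.946 ms
Then RT(24) = 328.946 + 80.763 × log₂ 24 = 328.946 + 80.763 × 4.5850 ≈ 699.244 ms.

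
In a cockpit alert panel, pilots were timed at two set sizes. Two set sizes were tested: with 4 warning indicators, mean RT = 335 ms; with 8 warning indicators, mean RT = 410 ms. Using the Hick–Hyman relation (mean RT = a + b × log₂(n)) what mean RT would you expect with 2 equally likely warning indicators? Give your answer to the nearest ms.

Fit slope and intercept:
  b = (410 − 335) / (log₂ 8 − log₂ 4) = 75 / (3 − 2) = 75 ms/bit
  a = 335 − 75 × 2 = 185 ms
Then RT(2) = 185 + 75 × log₂ 2 = 185 + 75 × 1 ≈ 260.000 ms.

260 ms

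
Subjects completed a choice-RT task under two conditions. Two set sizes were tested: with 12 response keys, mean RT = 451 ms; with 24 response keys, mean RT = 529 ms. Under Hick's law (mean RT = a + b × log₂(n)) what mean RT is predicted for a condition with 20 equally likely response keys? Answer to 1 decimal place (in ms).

508.5 ms

RT is linear in log₂ n, so two points fix the line:
  b = (529 − 451) / (log₂ 24 − log₂ 12) = 78 / (4.5850 − 3.5850) = 78.000 ms/bit
  a = 451 − 78.000 × 3.5850 = 171.373 ms
Then RT(20) = 171.373 + 78.000 × log₂ 20 = 171.373 + 78.000 × 4.3219 ≈ 508.483 ms.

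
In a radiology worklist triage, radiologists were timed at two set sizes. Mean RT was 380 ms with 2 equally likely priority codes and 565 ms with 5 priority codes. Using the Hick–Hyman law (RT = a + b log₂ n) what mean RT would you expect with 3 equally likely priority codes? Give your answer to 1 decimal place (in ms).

Fit slope and intercept:
  b = (565 − 380) / (log₂ 5 − log₂ 2) = 185 / (2.3219 − 1) = 139.947 ms/bit
  a = 380 − 139.947 × 1 = 240.053 ms
Then RT(3) = 240.053 + 139.947 × log₂ 3 = 240.053 + 139.947 × 1.5850 ≈ 461.864 ms.

461.9 ms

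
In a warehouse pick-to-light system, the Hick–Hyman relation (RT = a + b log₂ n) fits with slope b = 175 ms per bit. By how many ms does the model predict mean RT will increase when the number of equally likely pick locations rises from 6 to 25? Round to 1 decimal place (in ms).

ΔRT = (a + b log₂ n₂) − (a + b log₂ n₁) = b·(log₂ n₂ − log₂ n₁).
log₂(25) − log₂(6) = 4.6439 − 2.5850 = 2.0589.
ΔRT = 175 × 2.0589 = 360.306 ms.

360.3 ms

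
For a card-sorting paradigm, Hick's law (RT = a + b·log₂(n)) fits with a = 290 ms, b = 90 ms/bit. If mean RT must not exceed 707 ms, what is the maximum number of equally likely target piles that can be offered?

24

Information budget: (707 − 290)/90 = 4.6333 bits, so n ≤ 2^4.6333 = 24.818 → at most 24.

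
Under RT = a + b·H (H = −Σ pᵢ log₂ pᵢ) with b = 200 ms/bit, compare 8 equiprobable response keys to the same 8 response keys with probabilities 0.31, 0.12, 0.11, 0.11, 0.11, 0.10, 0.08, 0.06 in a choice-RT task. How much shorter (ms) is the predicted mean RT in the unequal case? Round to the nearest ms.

38 ms

The RT saving is b·ΔH. Equiprobable H₀ = log₂(8) = 3.0000 bits; with the given probabilities H = 2.8090 bits.
b·(H₀ − H) = 200 × (3.0000 − 2.8090) = 38.21 ms.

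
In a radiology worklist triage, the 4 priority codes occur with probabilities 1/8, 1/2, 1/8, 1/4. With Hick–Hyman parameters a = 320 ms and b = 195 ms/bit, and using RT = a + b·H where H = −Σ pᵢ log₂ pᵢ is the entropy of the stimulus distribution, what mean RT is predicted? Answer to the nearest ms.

661 ms

Each term −pᵢ log₂ pᵢ: 0.125·3 + 0.5·1 + 0.125·3 + 0.25·2; summed, H = 1.750 bits.
Mean RT = a + bH = 320 + 195·1.750 = 661.25 ms.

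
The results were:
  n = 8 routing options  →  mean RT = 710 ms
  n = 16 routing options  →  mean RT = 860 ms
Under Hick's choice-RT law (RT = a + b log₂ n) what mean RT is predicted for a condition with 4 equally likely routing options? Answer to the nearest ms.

560 ms

Solve the two-equation system in a and b:
  b = (860 − 710) / (log₂ 16 − log₂ 8) = 150 / (4 − 3) = 150 ms/bit
  a = 710 − 150 × 3 = 260 ms
Then RT(4) = 260 + 150 × log₂ 4 = 260 + 150 × 2 ≈ 560.000 ms.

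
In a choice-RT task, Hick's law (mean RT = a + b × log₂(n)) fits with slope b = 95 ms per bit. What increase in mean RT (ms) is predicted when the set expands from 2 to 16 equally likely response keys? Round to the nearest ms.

Only the slope matters, since a is common to both: ΔRT = b·log₂(n₂/n₁).
log₂(16) − log₂(2) = log₂(16/2) = log₂(8) = 3.
ΔRT = 95 × 3.0000 = 285.000 ms.

285 ms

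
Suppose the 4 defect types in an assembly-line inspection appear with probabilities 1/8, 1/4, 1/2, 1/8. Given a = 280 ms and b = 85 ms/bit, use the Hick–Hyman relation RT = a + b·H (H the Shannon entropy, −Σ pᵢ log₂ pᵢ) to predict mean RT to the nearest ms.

429 ms

H = −Σ pᵢ log₂ pᵢ = 0.125·3 + 0.25·2 + 0.5·1 + 0.125·3 = 1.750 bits.
RT = 280 + 85 × 1.750 = 428.75 ms.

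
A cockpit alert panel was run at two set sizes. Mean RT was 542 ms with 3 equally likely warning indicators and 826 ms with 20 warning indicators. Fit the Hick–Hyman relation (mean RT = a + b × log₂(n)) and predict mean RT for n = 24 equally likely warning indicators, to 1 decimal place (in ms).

RT is linear in log₂ n, so two points fix the line:
  b = (826 − 542) / (log₂ 20 − log₂ 3) = 284 / (4.3219 − 1.5850) = 103.765 ms/bit
  a = 542 − 103.765 × 1.5850 = 377.537 ms
Then RT(24) = 377.537 + 103.765 × log₂ 24 = 377.537 + 103.765 × 4.5850 ≈ 853.294 ms.

853.3 ms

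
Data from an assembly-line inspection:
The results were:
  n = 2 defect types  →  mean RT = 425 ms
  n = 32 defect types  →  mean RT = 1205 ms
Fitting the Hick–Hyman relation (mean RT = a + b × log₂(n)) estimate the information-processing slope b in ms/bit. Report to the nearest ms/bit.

195 ms/bit

b = (RT₂ − RT₁)/(log₂ n₂ − log₂ n₁) = (1205 − 425)/(5 − 1) = 195 ms/bit.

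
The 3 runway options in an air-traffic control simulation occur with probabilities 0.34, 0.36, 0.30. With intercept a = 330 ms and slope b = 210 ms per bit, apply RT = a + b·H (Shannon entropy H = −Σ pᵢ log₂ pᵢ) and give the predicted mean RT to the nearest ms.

H = 0.34·log₂(1/0.34) + 0.36·log₂(1/0.36) + 0.30·log₂(1/0.30) = 1.5809 bits.
RT = 330 + 210 × 1.5809 = 661.98 ms.

662 ms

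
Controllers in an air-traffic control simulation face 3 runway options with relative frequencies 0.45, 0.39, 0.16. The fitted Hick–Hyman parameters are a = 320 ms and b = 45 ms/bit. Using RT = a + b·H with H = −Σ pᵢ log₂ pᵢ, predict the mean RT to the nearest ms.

H = 0.45·log₂(1/0.45) + 0.39·log₂(1/0.39) + 0.16·log₂(1/0.16) = 1.4712 bits.
RT = 320 + 45 × 1.4712 = 386.20 ms.

386 ms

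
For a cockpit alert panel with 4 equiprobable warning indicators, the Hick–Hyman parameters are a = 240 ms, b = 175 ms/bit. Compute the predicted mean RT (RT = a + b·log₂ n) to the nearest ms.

590 ms

log₂(4) = 2 bits, so RT = 240 + 175 × 2 ≈ 590.000 ms.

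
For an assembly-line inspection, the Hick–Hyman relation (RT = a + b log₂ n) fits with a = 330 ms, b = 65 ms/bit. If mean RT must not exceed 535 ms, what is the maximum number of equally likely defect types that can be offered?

65·log₂ n ≤ 535 − 330 = 205, giving log₂ n ≤ 3.1538 and n ≤ 8.900. The largest whole number is 8.

8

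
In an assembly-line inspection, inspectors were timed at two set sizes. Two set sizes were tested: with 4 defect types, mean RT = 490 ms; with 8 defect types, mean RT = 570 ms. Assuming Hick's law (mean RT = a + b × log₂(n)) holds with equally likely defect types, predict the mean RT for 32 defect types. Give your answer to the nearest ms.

With log₂ n on the abscissa the relation is linear; from the two conditions:
  b = (570 − 490) / (log₂ 8 − log₂ 4) = 80 / (3 − 2) = 80 ms/bit
  a = 490 − 80 × 2 = 330 ms
Then RT(32) = 330 + 80 × log₂ 32 = 330 + 80 × 5 ≈ 730.000 ms.

730 ms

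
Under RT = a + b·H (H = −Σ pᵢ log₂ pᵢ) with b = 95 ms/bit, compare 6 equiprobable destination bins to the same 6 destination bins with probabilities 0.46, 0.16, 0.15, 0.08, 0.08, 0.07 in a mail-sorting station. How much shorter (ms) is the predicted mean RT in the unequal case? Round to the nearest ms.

The RT saving is b·ΔH. Equiprobable H₀ = log₂(6) = 2.5850 bits; with the given probabilities H = 2.2005 bits.
b·(H₀ − H) = 95 × (2.5850 − 2.2005) = 36.53 ms.

37 ms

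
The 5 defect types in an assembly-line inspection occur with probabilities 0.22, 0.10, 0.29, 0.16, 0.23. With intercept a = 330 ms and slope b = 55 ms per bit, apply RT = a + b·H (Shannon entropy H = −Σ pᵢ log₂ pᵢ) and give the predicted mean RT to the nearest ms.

Entropy contributions −pᵢ log₂ pᵢ: 0.4806, 0.3322, 0.5179, 0.4230, 0.4877; sum H = 2.2414 bits.
RT = a + bH = 330 + 55·2.2414 = 453.27 ms.

453 ms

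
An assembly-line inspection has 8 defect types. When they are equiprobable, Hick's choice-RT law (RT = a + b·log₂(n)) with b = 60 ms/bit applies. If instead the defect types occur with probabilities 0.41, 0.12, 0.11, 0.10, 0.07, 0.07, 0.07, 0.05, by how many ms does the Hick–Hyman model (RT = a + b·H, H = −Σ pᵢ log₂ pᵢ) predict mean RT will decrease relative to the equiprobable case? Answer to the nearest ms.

24 ms

Equiprobable entropy H₀ = log₂ 8 = 3.0000 bits.
Skewed entropy H = −Σ pᵢ log₂ pᵢ = 2.5987 bits.
ΔRT = b·(H₀ − H) = 60 × 0.4013 = 24.08 ms.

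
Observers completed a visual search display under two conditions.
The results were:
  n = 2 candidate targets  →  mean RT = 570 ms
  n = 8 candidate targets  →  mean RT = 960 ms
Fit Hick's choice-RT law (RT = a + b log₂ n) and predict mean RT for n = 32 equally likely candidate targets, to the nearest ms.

Solve the two-equation system in a and b:
  b = (960 − 570) / (log₂ 8 − log₂ 2) = 390 / (3 − 1) = 195 ms/bit
  a = 570 − 195 × 1 = 375 ms
Then RT(32) = 375 + 195 × log₂ 32 = 375 + 195 × 5 ≈ 1350.000 ms.

1350 ms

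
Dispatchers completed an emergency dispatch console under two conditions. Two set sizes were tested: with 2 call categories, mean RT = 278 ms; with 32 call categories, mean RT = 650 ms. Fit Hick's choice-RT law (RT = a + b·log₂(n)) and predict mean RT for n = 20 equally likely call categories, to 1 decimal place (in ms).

586.9 ms

RT is linear in log₂ n, so two points fix the line:
  b = (650 − 278) / (log₂ 32 − log₂ 2) = 372 / (5 − 1) = 93.000 ms/bit
  a = 278 − 93.000 × 1 = 185.000 ms
Then RT(20) = 185.000 + 93.000 × log₂ 20 = 185.000 + 93.000 × 4.3219 ≈ 586.939 ms.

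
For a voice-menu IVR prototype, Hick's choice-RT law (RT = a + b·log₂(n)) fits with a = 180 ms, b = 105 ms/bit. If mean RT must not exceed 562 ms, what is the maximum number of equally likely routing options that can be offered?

Set 180 + 105·log₂ n ≤ 562 → log₂ n ≤ (562 − 180)/105 = 3.6381.
So n ≤ 2^3.6381 = 12.450; the largest integer n is 12.

12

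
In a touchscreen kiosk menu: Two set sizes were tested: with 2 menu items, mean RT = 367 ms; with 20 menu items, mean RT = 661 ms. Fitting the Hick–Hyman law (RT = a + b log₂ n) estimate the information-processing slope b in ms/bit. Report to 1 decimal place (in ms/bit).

88.5 ms/bit

The slope on a log₂ axis is (661 − 367) / (4.3219 − 1) = 88.503 ms/bit.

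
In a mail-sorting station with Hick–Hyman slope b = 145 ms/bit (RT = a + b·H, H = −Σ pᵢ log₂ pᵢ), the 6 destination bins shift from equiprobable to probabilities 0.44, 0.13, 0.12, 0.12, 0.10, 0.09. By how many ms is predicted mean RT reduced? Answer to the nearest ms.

44 ms

Equiprobable entropy H₀ = log₂ 6 = 2.5850 bits.
Skewed entropy H = −Σ pᵢ log₂ pᵢ = 2.2828 bits.
ΔRT = b·(H₀ − H) = 145 × 0.3022 = 43.82 ms.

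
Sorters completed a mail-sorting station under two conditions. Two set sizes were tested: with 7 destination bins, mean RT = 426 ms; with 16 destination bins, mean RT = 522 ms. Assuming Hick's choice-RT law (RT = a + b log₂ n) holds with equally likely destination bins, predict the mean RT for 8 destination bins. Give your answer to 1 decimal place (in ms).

441.5 ms

With log₂ n on the abscissa the relation is linear; from the two conditions:
  b = (522 − 426) / (log₂ 16 − log₂ 7) = 96 / (4 − 2.8074) = 80.493 ms/bit
  a = 426 − 80.493 × 2.8074 = 200.027 ms
Then RT(8) = 200.027 + 80.493 × log₂ 8 = 200.027 + 80.493 × 3 ≈ 441.507 ms.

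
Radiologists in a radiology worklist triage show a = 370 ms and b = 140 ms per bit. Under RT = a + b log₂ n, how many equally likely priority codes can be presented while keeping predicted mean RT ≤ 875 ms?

Information budget: (875 − 370)/140 = 3.6071 bits, so n ≤ 2^3.6071 = 12.186 → at most 12.

12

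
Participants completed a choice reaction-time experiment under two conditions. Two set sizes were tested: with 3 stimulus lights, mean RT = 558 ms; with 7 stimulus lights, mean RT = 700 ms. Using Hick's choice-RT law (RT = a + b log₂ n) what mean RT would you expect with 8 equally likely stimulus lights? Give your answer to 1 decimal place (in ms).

With log₂ n on the abscissa the relation is linear; from the two conditions:
  b = (700 − 558) / (log₂ 7 − log₂ 3) = 142 / (2.8074 − 1.5850) = 116.166 ms/bit
  a = 558 − 116.166 × 1.5850 = 373.882 ms
Then RT(8) = 373.882 + 116.166 × log₂ 8 = 373.882 + 116.166 × 3 ≈ 722.379 ms.

722.4 ms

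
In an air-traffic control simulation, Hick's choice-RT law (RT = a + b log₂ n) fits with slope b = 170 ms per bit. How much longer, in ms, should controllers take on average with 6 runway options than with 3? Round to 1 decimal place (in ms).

ΔRT = (a + b log₂ n₂) − (a + b log₂ n₁) = b·(log₂ n₂ − log₂ n₁).
log₂(6) − log₂(3) = log₂(6/3) = log₂(2) = 1.
ΔRT = 170 × 1.0000 = 170.000 ms.

170.0 ms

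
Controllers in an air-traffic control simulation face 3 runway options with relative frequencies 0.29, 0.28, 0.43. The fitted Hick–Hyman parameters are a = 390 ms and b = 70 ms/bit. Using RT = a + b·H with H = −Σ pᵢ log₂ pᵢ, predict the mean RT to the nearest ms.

499 ms

H = 0.29·log₂(1/0.29) + 0.28·log₂(1/0.28) + 0.43·log₂(1/0.43) = 1.5557 bits.
RT = 390 + 70 × 1.5557 = 498.90 ms.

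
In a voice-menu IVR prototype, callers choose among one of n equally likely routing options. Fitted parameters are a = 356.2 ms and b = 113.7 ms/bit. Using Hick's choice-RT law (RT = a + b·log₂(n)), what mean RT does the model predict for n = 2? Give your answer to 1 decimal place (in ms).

log₂(2) = 1 bits, so RT = 356.2 + 113.7 × 1 ≈ 469.900 ms.

469.9 ms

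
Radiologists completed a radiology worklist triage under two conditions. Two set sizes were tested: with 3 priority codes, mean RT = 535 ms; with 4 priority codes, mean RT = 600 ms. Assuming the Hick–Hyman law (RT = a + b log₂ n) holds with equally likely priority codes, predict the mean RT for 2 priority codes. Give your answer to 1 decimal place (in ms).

443.4 ms

Fit slope and intercept:
  b = (600 − 535) / (log₂ 4 − log₂ 3) = 65 / (2 − 1.5850) = 156.612 ms/bit
  a = 535 − 156.612 × 1.5850 = 286.775 ms
Then RT(2) = 286.775 + 156.612 × log₂ 2 = 286.775 + 156.612 × 1 ≈ 443.388 ms.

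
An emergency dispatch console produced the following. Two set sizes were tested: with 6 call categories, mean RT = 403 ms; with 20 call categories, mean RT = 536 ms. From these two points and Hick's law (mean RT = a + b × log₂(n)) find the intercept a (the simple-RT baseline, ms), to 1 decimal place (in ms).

205.1 ms

Slope: b = (536 − 403) / (log₂ 20 − log₂ 6) = 133/1.7370 = 76.570 ms/bit.
a = RT₁ − b·log₂ n₁ = 403 − 76.570 × 2.5850 = 205.069 ms.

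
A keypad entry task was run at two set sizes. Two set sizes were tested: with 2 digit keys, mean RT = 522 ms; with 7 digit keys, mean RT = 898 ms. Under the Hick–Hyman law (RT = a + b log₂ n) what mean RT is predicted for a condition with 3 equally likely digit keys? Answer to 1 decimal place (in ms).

643.7 ms

With log₂ n on the abscissa the relation is linear; from the two conditions:
  b = (898 − 522) / (log₂ 7 − log₂ 2) = 376 / (2.8074 − 1) = 208.039 ms/bit
  a = 522 − 208.039 × 1 = 313.961 ms
Then RT(3) = 313.961 + 208.039 × log₂ 3 = 313.961 + 208.039 × 1.5850 ≈ 643.695 ms.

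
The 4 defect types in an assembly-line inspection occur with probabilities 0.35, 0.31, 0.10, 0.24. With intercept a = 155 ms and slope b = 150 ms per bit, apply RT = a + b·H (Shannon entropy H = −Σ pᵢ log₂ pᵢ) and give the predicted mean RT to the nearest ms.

437 ms

Entropy contributions −pᵢ log₂ pᵢ: 0.5301, 0.5238, 0.3322, 0.4941; sum H = 1.8802 bits.
RT = a + bH = 155 + 150·1.8802 = 437.03 ms.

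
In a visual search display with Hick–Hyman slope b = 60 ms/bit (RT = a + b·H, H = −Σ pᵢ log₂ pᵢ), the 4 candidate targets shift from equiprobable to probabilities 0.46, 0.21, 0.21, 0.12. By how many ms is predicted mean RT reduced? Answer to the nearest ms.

10 ms

Equiprobable entropy H₀ = log₂ 4 = 2.0000 bits.
Skewed entropy H = −Σ pᵢ log₂ pᵢ = 1.8280 bits.
ΔRT = b·(H₀ − H) = 60 × 0.1720 = 10.32 ms.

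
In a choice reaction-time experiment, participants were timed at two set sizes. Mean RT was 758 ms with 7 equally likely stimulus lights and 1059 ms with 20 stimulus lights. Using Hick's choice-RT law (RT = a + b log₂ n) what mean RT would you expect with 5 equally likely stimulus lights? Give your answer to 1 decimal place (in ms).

With log₂ n on the abscissa the relation is linear; from the two conditions:
  b = (1059 − 758) / (log₂ 20 − log₂ 7) = 301 / (4.3219 − 2.8074) = 198.736 ms/bit
  a = 758 − 198.736 × 2.8074 = 200.078 ms
Then RT(5) = 200.078 + 198.736 × log₂ 5 = 200.078 + 198.736 × 2.3219 ≈ 661.528 ms.

661.5 ms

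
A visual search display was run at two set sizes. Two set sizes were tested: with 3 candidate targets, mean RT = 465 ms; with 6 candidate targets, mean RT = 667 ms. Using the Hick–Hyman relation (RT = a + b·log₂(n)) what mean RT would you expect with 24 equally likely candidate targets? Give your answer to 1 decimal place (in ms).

Solve the two-equation system in a and b:
  b = (667 − 465) / (log₂ 6 − log₂ 3) = 202 / (2.5850 − 1.5850) = 202.000 ms/bit
  a = 465 − 202.000 × 1.5850 = 144.838 ms
Then RT(24) = 144.838 + 202.000 × log₂ 24 = 144.838 + 202.000 × 4.5850 ≈ 1071.000 ms.

1071.0 ms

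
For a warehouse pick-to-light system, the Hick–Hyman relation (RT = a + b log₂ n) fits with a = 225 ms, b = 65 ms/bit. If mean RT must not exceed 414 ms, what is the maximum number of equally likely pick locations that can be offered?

7

Set 225 + 65·log₂ n ≤ 414 → log₂ n ≤ (414 − 225)/65 = 2.9077.
So n ≤ 2^2.9077 = 7.504; the largest integer n is 7.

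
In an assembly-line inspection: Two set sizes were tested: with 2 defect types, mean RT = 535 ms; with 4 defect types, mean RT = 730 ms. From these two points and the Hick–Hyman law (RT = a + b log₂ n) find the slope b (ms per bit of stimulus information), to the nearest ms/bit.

195 ms/bit

Slope: b = (730 − 535) / (log₂ 4 − log₂ 2) = 195/1.0000 = 195 ms/bit.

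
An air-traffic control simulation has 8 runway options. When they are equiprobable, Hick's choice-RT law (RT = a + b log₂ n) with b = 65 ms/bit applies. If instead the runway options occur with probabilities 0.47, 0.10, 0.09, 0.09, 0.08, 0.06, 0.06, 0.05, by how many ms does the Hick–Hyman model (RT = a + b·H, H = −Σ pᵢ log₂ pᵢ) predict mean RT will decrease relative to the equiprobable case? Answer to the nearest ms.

The RT saving is b·ΔH. Equiprobable H₀ = log₂(8) = 3.0000 bits; with the given probabilities H = 2.4641 bits.
b·(H₀ − H) = 65 × (3.0000 − 2.4641) = 34.83 ms.

35 ms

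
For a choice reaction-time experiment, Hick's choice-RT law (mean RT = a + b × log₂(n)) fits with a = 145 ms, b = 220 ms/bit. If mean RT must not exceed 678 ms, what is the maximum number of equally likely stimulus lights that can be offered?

Set 145 + 220·log₂ n ≤ 678 → log₂ n ≤ (678 − 145)/220 = 2.4227.
So n ≤ 2^2.4227 = 5.362; the largest integer n is 5.

5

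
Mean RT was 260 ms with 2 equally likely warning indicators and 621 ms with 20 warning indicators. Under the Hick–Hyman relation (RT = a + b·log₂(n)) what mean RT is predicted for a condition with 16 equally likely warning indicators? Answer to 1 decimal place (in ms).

With log₂ n on the abscissa the relation is linear; from the two conditions:
  b = (621 − 260) / (log₂ 20 − log₂ 2) = 361 / (4.3219 − 1) = 108.672 ms/bit
  a = 260 − 108.672 × 1 = 151.328 ms
Then RT(16) = 151.328 + 108.672 × log₂ 16 = 151.328 + 108.672 × 4 ≈ 586.015 ms.

586.0 ms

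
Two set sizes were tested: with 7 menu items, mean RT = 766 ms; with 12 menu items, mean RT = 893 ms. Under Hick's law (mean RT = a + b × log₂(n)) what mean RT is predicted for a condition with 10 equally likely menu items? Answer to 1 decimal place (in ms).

Fit slope and intercept:
  b = (893 − 766) / (log₂ 12 − log₂ 7) = 127 / (3.5850 − 2.8074) = 163.321 ms/bit
  a = 766 − 163.321 × 2.8074 = 307.499 ms
Then RT(10) = 307.499 + 163.321 × log₂ 10 = 307.499 + 163.321 × 3.3219 ≈ 850.041 ms.

850.0 ms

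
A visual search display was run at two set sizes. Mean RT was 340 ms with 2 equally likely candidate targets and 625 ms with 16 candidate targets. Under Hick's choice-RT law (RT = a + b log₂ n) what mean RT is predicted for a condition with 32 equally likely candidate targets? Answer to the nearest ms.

With log₂ n on the abscissa the relation is linear; from the two conditions:
  b = (625 − 340) / (log₂ 16 − log₂ 2) = 285 / (4 − 1) = 95 ms/bit
  a = 340 − 95 × 1 = 245 ms
Then RT(32) = 245 + 95 × log₂ 32 = 245 + 95 × 5 ≈ 720.000 ms.

720 ms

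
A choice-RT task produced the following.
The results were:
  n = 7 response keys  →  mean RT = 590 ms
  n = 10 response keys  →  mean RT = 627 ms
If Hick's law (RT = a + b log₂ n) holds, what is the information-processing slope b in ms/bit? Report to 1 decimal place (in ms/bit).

Slope: b = (627 − 590) / (log₂ 10 − log₂ 7) = 37/0.5146 = 71.904 ms/bit.

71.9 ms/bit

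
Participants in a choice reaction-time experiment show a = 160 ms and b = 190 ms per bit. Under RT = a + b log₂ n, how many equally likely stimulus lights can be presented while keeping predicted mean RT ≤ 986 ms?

Information budget: (986 − 160)/190 = 4.3474 bits, so n ≤ 2^4.3474 = 20.356 → at most 20.

20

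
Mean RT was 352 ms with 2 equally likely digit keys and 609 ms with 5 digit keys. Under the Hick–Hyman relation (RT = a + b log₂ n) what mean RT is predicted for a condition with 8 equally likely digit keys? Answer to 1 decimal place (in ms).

740.8 ms

With log₂ n on the abscissa the relation is linear; from the two conditions:
  b = (609 − 352) / (log₂ 5 − log₂ 2) = 257 / (2.3219 − 1) = 194.413 ms/bit
  a = 352 − 194.413 × 1 = 157.587 ms
Then RT(8) = 157.587 + 194.413 × log₂ 8 = 157.587 + 194.413 × 3 ≈ 740.826 ms.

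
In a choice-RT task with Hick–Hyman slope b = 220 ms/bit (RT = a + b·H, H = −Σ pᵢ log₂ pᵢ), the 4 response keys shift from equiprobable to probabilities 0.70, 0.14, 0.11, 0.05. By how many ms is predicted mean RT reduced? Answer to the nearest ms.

The RT saving is b·ΔH. Equiprobable H₀ = log₂(4) = 2.0000 bits; with the given probabilities H = 1.3237 bits.
b·(H₀ − H) = 220 × (2.0000 − 1.3237) = 148.79 ms.

149 ms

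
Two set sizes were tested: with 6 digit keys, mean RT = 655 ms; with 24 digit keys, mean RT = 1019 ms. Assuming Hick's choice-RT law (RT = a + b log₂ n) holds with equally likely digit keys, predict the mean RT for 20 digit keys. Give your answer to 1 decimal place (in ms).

971.1 ms

Solve the two-equation system in a and b:
  b = (1019 − 655) / (log₂ 24 − log₂ 6) = 364 / (4.5850 − 2.5850) = 182.000 ms/bit
  a = 655 − 182.000 × 2.5850 = 184.537 ms
Then RT(20) = 184.537 + 182.000 × log₂ 20 = 184.537 + 182.000 × 4.3219 ≈ 971.128 ms.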